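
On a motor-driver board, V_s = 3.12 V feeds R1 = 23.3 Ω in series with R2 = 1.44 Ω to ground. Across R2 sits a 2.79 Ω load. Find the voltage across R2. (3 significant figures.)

First combine the lower leg with the load: R2 ‖ R_L = 0.9498 Ω.
Voltage divider with the loaded lower leg: V_out = 3.12 × 0.9498/(23.3 + 0.9498) = 3.12 × 0.03917 = 0.1222 V.
(Unloaded it would be 0.182 V; the load pulls it down.)

V_out ≈ 0.122 V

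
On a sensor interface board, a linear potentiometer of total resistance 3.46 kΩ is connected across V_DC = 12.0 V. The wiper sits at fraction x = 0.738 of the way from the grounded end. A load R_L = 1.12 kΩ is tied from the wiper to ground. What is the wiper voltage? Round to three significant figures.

V_out ≈ 5.54 V

Lower segment x·R_p = 2.553 kΩ; upper segment (1−x)·R_p = 0.9065 kΩ.
Lower segment in parallel with the load: 2.553 ‖ 1.12 = 0.7785 kΩ.
Loaded-divider output: V_out = 12.0 × 0.4620 = 5.544 V.
(Unloaded: V_out = x·V_DC = 8.86 V.)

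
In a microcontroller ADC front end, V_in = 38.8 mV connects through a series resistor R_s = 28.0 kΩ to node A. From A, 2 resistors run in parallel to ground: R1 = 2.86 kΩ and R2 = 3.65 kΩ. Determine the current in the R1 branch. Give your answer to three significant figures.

Combine the parallel branches: R_p = (1/2.86 + 1/3.65)⁻¹ = 1.604 kΩ.
V_A by voltage divider: V_A = 38.8 × 1.604/(28.0 + 1.604) = 2.102 mV.
I(R1) = V_A / R1 = 2.102/2.86 = 0.7349 µA.

I ≈ 0.735 µA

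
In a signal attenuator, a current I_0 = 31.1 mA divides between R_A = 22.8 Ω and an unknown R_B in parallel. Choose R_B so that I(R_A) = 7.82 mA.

In a two-way split, I_A/I_0 = R_B/(R_A + R_B).
With f = 0.2514, R_B = R_A · f/(1−f) = 22.8 × 0.3359 = 7.659 Ω.

R_B ≈ 7.66 Ω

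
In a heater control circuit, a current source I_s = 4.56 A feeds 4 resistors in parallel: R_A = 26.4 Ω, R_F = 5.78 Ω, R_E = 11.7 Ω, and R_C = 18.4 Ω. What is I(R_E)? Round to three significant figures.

Total conductance ΣG = 1/26.4 + 1/5.78 + 1/11.7 + 1/18.4 = 0.3507 (units of 1/Ω).
Current divider: I(R_E) = I_s · G_k/ΣG = 4.56 × (0.08547/0.3507) = 4.56 × 0.2437 = 1.111 A.

I ≈ 1.11 A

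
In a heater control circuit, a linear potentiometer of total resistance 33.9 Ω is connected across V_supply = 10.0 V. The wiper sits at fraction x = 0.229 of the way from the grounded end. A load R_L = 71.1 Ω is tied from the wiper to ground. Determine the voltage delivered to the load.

V_out ≈ 2.11 V

Lower segment x·R_p = 7.763 Ω; upper segment (1−x)·R_p = 26.14 Ω.
(x·R_p) ‖ R_L = 6.999 Ω.
V_out = 10.0 × 6.999/(26.14 + 6.999) = 2.112 V.
(Unloaded: V_out = x·V_supply = 2.29 V.)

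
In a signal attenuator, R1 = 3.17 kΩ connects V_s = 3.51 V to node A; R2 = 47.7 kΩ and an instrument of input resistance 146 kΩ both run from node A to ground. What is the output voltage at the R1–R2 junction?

V_out ≈ 3.23 V

R2 ‖ R_L = (47.7 × 146)/(47.7 + 146) = 35.95 kΩ.
Voltage divider with the loaded lower leg: V_out = 3.51 × 35.95/(3.17 + 35.95) = 3.51 × 0.9190 = 3.226 V.
(Unloaded it would be 3.29 V; the load pulls it down.)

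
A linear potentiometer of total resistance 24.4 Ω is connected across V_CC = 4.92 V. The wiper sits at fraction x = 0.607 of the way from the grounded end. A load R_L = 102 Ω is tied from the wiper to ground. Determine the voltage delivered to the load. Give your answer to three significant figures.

Split the track: R_lower = x·R_p = 14.81 Ω, R_upper = (1−x)·R_p = 9.589 Ω.
(x·R_p) ‖ R_L = 12.93 Ω.
Then V_out = V_CC · 12.93/(9.589 + 12.93) = 2.825 V.

V_out ≈ 2.83 V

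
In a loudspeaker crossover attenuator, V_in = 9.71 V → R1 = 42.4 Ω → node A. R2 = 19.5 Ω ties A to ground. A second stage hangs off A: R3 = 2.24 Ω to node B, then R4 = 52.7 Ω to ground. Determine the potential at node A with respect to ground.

Looking into the second stage from A: R3 + R4 = 54.94 Ω appears in parallel with R2.
Effective lower resistance at A: R2 ‖ 54.94 = 14.39 Ω.
So V_A = 9.71 × 0.2534 = 2.461 V.

V_A ≈ 2.46 V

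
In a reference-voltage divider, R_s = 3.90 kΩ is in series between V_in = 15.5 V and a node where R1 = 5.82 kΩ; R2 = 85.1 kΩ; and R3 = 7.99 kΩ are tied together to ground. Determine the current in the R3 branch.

Parallel bank: R_p = 1/(1/5.82 + 1/85.1 + 1/7.99) = 3.239 kΩ.
V_A = 15.5 × 3.239/7.139 = 7.033 V.
Branch current I = V_A/R3 = 7.033/7.99 = 0.8802 mA.

I ≈ 0.880 mA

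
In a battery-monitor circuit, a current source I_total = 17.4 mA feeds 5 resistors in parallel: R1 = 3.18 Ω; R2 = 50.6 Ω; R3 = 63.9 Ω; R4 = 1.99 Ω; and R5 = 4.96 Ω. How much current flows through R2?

I ≈ 0.326 mA

Total conductance ΣG = 1/3.18 + 1/50.6 + 1/63.9 + 1/1.99 + 1/4.96 = 1.054 (units of 1/Ω).
By the current-divider rule, I = I_total · G_k/ΣG = 17.4 × 0.01875 = 0.3263 mA.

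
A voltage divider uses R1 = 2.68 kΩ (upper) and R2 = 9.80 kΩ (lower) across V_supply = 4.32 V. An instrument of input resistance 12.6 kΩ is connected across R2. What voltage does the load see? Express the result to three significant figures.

First combine the lower leg with the load: R2 ‖ R_L = 5.513 kΩ.
Voltage divider with the loaded lower leg: V_out = 4.32 × 5.513/(2.68 + 5.513) = 4.32 × 0.6729 = 2.907 V.

V_out ≈ 2.91 V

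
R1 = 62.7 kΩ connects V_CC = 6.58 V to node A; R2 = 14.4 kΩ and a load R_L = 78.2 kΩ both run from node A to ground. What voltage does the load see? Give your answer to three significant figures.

First combine the lower leg with the load: R2 ‖ R_L = 12.16 kΩ.
Voltage divider with the loaded lower leg: V_out = 6.58 × 12.16/(62.7 + 12.16) = 6.58 × 0.1624 = 1.069 V.
(Unloaded it would be 1.23 V; the load pulls it down.)

V_out ≈ 1.07 V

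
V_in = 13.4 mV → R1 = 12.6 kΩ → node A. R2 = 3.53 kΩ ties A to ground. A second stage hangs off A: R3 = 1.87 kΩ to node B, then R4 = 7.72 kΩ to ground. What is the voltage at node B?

Node A sees R2 in parallel with the series input of stage 2, R3 + R4 = 9.590 kΩ.
Effective lower resistance at A: R2 ‖ 9.590 = 2.580 kΩ.
First divider: V_A = V_in · 2.580/(12.6 + 2.580) = 2.278 mV.
V_B = V_A × 0.8050 = 1.834 mV.

V_B ≈ 1.83 mV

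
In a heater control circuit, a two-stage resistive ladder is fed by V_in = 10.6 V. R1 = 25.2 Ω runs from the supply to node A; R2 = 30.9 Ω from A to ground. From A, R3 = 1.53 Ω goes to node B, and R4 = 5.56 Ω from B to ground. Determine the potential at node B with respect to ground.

Looking into the second stage from A: R3 + R4 = 7.090 Ω appears in parallel with R2.
R2 ‖ (R3+R4) = 5.767 Ω.
So V_A = 10.6 × 0.1862 = 1.974 V.
Stage 2 is unloaded, so V_B = V_A · R4/(R3+R4) = 1.974 × 5.56/7.090 = 1.548 V.

V_B ≈ 1.55 V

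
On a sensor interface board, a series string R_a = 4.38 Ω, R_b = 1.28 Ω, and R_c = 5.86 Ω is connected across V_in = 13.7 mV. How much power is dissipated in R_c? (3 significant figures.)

P ≈ 8.29 µW

The common current is I = 13.7/11.52 = 1.189 mA.
V(R_c) = I·R = 6.969 mV; P = V·I = 6.969 × 1.189 = 8.288 µW.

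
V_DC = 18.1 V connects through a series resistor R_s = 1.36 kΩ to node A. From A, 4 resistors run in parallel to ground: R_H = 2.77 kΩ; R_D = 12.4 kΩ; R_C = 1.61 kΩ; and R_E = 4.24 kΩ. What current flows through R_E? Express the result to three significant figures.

Parallel bank: R_p = 1/(1/2.77 + 1/12.4 + 1/1.61 + 1/4.24) = 0.7700 kΩ.
V_A by voltage divider: V_A = 18.1 × 0.7700/(1.36 + 0.7700) = 6.543 V.
I(R_E) = V_A / R_E = 6.543/4.24 = 1.543 mA.
(Equivalently: I_total = 8.497 mA, then current-divider fraction G_k/ΣG = 0.1816.)

I ≈ 1.54 mA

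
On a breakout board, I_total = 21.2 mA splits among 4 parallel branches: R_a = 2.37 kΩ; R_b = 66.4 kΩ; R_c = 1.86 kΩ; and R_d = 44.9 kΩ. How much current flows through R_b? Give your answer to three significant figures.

Total conductance ΣG = 1/2.37 + 1/66.4 + 1/1.86 + 1/44.9 = 0.9969 (units of 1/kΩ).
Current divider: I(R_b) = I_total · G_k/ΣG = 21.2 × (0.01506/0.9969) = 21.2 × 0.01511 = 0.3203 mA.

I ≈ 0.320 mA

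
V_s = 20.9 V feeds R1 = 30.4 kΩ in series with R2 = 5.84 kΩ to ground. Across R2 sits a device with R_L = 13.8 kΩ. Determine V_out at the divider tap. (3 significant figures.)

The load sits in parallel with R2, giving an effective lower resistance R2' = R2·R_L/(R2+R_L) = 4.103 kΩ.
Voltage divider with the loaded lower leg: V_out = 20.9 × 4.103/(30.4 + 4.103) = 20.9 × 0.1189 = 2.486 V.
(Unloaded it would be 3.37 V; the load pulls it down.)

V_out ≈ 2.49 V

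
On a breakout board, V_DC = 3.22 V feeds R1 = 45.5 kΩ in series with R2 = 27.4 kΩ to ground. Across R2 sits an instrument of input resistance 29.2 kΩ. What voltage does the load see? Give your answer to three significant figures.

V_out ≈ 0.763 V

First combine the lower leg with the load: R2 ‖ R_L = 14.14 kΩ.
Then V_out = V_DC · R2'/(R1 + R2') = 3.22 × 14.14/59.64 = 0.7632 V.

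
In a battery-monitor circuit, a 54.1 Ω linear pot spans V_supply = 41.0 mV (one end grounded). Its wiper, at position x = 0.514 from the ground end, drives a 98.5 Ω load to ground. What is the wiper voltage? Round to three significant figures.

Lower segment x·R_p = 27.81 Ω; upper segment (1−x)·R_p = 26.29 Ω.
Lower segment in parallel with the load: 27.81 ‖ 98.5 = 21.69 Ω.
Loaded-divider output: V_out = 41.0 × 0.4520 = 18.53 mV.

V_out ≈ 18.5 mV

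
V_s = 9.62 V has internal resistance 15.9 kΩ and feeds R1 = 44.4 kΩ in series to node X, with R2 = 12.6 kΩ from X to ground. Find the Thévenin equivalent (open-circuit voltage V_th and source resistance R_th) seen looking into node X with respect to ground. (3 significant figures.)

V_th ≈ 1.66 V, R_th ≈ 10.4 kΩ

R1' = 15.9 + 44.4 = 60.30 kΩ (source resistance + R1).
Open-circuit (no load on X): V_th = V_s · R2/(R1' + R2) = 9.62 × 12.6/(60.30 + 12.6) = 1.663 V.
Looking into X with the source shorted: R_th = R1'·R2/(R1'+R2) = 60.30 × 12.6/72.90 = 10.42 kΩ.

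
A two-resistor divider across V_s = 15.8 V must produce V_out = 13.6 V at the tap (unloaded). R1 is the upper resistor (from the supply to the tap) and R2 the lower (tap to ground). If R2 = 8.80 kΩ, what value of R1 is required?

R1 ≈ 1.42 kΩ

Required fraction k = V_out/V_s = 0.8608.
So R1 = R2 · (V_s/V_out − 1) = 8.80 × (15.8/13.6 − 1) = 8.80 × 0.1618 = 1.424 kΩ.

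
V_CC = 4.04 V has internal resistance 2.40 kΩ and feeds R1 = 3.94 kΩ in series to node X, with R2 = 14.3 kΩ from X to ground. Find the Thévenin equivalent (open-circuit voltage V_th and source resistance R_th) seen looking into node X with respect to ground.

R1' = 2.40 + 3.94 = 6.340 kΩ (source resistance + R1).
V_th is the unloaded tap voltage: V_CC · R2/(R1'+R2) = 4.04 × 0.6928 = 2.799 V.
Zeroing V_CC shorts the top of R1' to ground, so R_th = R1' ‖ R2 = 4.393 kΩ.

V_th ≈ 2.80 V, R_th ≈ 4.39 kΩ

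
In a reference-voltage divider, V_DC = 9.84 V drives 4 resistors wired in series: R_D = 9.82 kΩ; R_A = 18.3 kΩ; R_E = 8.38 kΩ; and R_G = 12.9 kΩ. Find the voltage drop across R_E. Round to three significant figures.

Series total: ΣR = 9.82 + 18.3 + 8.38 + 12.9 = 49.40 kΩ.
V = V_DC · R/ΣR = 9.84 × 0.1696 = 1.669 V.

V ≈ 1.67 V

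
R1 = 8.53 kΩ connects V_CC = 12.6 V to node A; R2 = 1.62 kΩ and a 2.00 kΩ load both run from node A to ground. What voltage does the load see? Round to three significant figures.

First combine the lower leg with the load: R2 ‖ R_L = 0.8950 kΩ.
Now apply the divider: V_out = 12.6 × 0.09496 = 1.197 V.

V_out ≈ 1.20 V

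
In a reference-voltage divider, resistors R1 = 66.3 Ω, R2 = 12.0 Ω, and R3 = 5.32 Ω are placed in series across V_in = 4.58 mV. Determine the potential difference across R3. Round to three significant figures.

ΣR = 66.3 + 12.0 + 5.32 = 83.62 Ω.
V = V_in · R/ΣR = 4.58 × 0.06362 = 0.2914 mV.

V ≈ 0.291 mV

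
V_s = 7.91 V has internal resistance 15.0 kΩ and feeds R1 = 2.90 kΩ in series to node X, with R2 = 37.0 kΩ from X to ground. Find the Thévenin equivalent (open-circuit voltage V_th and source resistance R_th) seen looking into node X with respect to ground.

R1' = 15.0 + 2.90 = 17.90 kΩ (source resistance + R1).
V_th is the unloaded tap voltage: V_s · R2/(R1'+R2) = 7.91 × 0.6740 = 5.331 V.
With V_s suppressed (replaced by a short), R_th = R1' ‖ R2 = (17.90 × 37.0)/(17.90 + 37.0) = 12.06 kΩ.

V_th ≈ 5.33 V, R_th ≈ 12.1 kΩ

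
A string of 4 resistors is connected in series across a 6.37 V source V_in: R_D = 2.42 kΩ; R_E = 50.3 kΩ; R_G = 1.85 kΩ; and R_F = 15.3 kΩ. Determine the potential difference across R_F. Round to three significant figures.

V ≈ 1.39 V

ΣR = 2.42 + 50.3 + 1.85 + 15.3 = 69.87 kΩ.
By the voltage-divider rule, V = 6.37 × 15.30/69.87 = 1.395 V.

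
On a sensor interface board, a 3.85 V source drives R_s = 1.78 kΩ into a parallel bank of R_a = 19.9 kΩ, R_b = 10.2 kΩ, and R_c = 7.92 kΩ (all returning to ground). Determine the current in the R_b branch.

Parallel bank: R_p = 1/(1/19.9 + 1/10.2 + 1/7.92) = 3.642 kΩ.
V_A by voltage divider: V_A = 3.85 × 3.642/(1.78 + 3.642) = 2.586 V.
Branch current I = V_A/R_b = 2.586/10.2 = 0.2535 mA.
(Equivalently: I_total = 0.7100 mA, then current-divider fraction G_k/ΣG = 0.3571.)

I ≈ 0.254 mA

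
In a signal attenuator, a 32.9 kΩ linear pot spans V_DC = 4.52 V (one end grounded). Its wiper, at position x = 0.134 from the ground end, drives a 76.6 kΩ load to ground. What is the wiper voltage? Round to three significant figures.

V_out ≈ 0.577 V

Lower segment x·R_p = 4.409 kΩ; upper segment (1−x)·R_p = 28.49 kΩ.
(x·R_p) ‖ R_L = 4.169 kΩ.
V_out = 4.52 × 4.169/(28.49 + 4.169) = 0.5769 V.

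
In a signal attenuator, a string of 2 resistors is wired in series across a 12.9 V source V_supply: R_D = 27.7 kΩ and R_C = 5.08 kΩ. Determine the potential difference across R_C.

V ≈ 2.00 V

Series total: ΣR = 27.7 + 5.08 = 32.78 kΩ.
By the voltage-divider rule, V = 12.9 × 5.080/32.78 = 1.999 V.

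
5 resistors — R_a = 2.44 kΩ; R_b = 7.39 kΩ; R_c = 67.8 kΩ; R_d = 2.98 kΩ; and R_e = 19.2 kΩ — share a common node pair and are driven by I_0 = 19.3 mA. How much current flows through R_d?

Total conductance ΣG = 1/2.44 + 1/7.39 + 1/67.8 + 1/2.98 + 1/19.2 = 0.9476 (units of 1/kΩ).
Current divider: I(R_d) = I_0 · G_k/ΣG = 19.3 × (0.3356/0.9476) = 19.3 × 0.3541 = 6.835 mA.

I ≈ 6.83 mA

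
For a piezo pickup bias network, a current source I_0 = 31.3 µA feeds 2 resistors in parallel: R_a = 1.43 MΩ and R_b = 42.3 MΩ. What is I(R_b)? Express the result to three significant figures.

With just two branches, the current splits inversely with resistance.
I(R_b) = 31.3 × 1.43/(1.43 + 42.3) = 31.3 × 0.03270 = 1.024 µA.

I ≈ 1.02 µA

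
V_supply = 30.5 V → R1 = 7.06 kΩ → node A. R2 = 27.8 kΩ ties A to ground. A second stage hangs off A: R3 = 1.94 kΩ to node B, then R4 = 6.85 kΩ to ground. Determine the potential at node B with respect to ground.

The second stage (R3 + R4 = 8.790 kΩ) loads node A in parallel with R2.
Effective lower resistance at A: R2 ‖ 8.790 = 6.678 kΩ.
V_A = 30.5 × 6.678/(7.06 + 6.678) = 14.83 V.
V_B = V_A × 0.7793 = 11.55 V.

V_B ≈ 11.6 V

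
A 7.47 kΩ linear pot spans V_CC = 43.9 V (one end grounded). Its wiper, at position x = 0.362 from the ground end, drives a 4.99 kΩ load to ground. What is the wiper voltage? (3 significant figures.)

Split the track: R_lower = x·R_p = 2.704 kΩ, R_upper = (1−x)·R_p = 4.766 kΩ.
(x·R_p) ‖ R_L = 1.754 kΩ.
Then V_out = V_CC · 1.754/(4.766 + 1.754) = 11.81 V.
(Unloaded: V_out = x·V_CC = 15.9 V.)

V_out ≈ 11.8 V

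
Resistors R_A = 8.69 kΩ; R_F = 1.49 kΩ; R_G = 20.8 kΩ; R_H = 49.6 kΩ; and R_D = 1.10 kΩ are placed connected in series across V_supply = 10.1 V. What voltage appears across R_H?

Series total: ΣR = 8.69 + 1.49 + 20.8 + 49.6 + 1.10 = 81.68 kΩ.
Voltage divider: V = V_supply · (49.60 / 81.68) = 10.1 × 0.6072 = 6.133 V.

V ≈ 6.13 V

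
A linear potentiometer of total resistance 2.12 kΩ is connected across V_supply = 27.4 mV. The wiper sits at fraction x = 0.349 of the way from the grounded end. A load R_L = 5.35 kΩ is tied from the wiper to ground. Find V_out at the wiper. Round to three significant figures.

Split the track: R_lower = x·R_p = 0.7399 kΩ, R_upper = (1−x)·R_p = 1.380 kΩ.
(x·R_p) ‖ R_L = 0.6500 kΩ.
V_out = 27.4 × 0.6500/(1.380 + 0.6500) = 8.773 mV.

V_out ≈ 8.77 mV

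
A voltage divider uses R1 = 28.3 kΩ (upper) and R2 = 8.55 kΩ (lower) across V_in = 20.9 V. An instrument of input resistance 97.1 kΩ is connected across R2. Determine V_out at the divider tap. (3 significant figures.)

V_out ≈ 4.54 V

The load sits in parallel with R2, giving an effective lower resistance R2' = R2·R_L/(R2+R_L) = 7.858 kΩ.
Now apply the divider: V_out = 20.9 × 0.2173 = 4.542 V.
(Unloaded it would be 4.85 V; the load pulls it down.)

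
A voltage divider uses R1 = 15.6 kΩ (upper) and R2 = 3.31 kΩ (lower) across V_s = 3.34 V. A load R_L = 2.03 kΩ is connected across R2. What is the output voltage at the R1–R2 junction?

First combine the lower leg with the load: R2 ‖ R_L = 1.258 kΩ.
Voltage divider with the loaded lower leg: V_out = 3.34 × 1.258/(15.6 + 1.258) = 3.34 × 0.07464 = 0.2493 V.
(Unloaded it would be 0.585 V; the load pulls it down.)

V_out ≈ 0.249 V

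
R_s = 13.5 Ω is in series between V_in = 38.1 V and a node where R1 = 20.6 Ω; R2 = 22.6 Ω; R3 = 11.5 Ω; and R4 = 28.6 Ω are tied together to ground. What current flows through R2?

Combine the parallel branches: R_p = (1/20.6 + 1/22.6 + 1/11.5 + 1/28.6)⁻¹ = 4.657 Ω.
Node voltage V_A = V_in · R_p/(R_s + R_p) = 38.1 × 0.2565 = 9.773 V.
I(R2) = V_A / R2 = 9.773/22.6 = 0.4324 A.

I ≈ 0.432 A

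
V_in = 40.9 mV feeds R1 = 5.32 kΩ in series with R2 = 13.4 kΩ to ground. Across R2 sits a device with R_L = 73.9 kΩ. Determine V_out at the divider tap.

V_out ≈ 27.8 mV

First combine the lower leg with the load: R2 ‖ R_L = 11.34 kΩ.
Voltage divider with the loaded lower leg: V_out = 40.9 × 11.34/(5.32 + 11.34) = 40.9 × 0.6807 = 27.84 mV.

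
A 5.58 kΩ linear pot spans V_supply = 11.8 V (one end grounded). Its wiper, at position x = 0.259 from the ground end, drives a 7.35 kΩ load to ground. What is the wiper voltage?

Split the track: R_lower = x·R_p = 1.445 kΩ, R_upper = (1−x)·R_p = 4.135 kΩ.
Lower segment in parallel with the load: 1.445 ‖ 7.35 = 1.208 kΩ.
V_out = 11.8 × 1.208/(4.135 + 1.208) = 2.668 V.

V_out ≈ 2.67 V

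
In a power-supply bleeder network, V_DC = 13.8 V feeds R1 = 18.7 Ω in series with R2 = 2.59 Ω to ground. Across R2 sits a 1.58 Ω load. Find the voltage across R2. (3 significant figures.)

R2 ‖ R_L = (2.59 × 1.58)/(2.59 + 1.58) = 0.9813 Ω.
Voltage divider with the loaded lower leg: V_out = 13.8 × 0.9813/(18.7 + 0.9813) = 13.8 × 0.04986 = 0.6881 V.
(Unloaded it would be 1.68 V; the load pulls it down.)

V_out ≈ 0.688 V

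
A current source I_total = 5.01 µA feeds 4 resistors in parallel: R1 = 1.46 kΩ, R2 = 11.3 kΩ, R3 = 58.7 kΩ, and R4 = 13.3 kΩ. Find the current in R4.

I ≈ 0.435 µA

Conductances: ΣG = 1/1.46 + 1/11.3 + 1/58.7 + 1/13.3 = 0.8657 (1/kΩ).
R4 takes the fraction G_k/ΣG = 0.07519/0.8657 = 0.08686, so I = 5.01 × 0.08686 = 0.4352 µA.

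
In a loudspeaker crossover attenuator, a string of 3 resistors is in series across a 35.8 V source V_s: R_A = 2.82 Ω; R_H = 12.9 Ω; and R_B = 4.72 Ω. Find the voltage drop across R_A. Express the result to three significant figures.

Series total: ΣR = 2.82 + 12.9 + 4.72 = 20.44 Ω.
By the voltage-divider rule, V = 35.8 × 2.820/20.44 = 4.939 V.

V ≈ 4.94 V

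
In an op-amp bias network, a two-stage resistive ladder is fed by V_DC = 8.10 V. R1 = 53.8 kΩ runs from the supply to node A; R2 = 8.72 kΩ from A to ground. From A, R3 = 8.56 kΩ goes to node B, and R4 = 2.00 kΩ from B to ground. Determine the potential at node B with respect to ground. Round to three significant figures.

V_B ≈ 0.125 V

The second stage (R3 + R4 = 10.56 kΩ) loads node A in parallel with R2.
Effective lower resistance at A: R2 ‖ 10.56 = 4.776 kΩ.
V_A = 8.10 × 4.776/(53.8 + 4.776) = 0.6604 V.
Then the unloaded second divider: V_B = V_A × R4/(R3+R4) = 0.6604 × 0.1894 = 0.1251 V.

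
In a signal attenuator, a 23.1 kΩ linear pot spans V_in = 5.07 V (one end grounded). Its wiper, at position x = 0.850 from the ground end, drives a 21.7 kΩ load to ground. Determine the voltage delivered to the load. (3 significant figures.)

Split the track: R_lower = x·R_p = 19.64 kΩ, R_upper = (1−x)·R_p = 3.465 kΩ.
(x·R_p) ‖ R_L = 10.31 kΩ.
V_out = 5.07 × 10.31/(3.465 + 10.31) = 3.794 V.

V_out ≈ 3.79 V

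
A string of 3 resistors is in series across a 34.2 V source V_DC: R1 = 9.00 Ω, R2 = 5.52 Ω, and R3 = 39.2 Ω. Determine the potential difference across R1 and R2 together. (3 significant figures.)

V ≈ 9.24 V

ΣR = 9.00 + 5.52 + 39.2 = 53.72 Ω.
R_{R1..R2} = 9.00 + 5.52 = 14.52 Ω.
Voltage divider: V = V_DC · (14.52 / 53.72) = 34.2 × 0.2703 = 9.244 V.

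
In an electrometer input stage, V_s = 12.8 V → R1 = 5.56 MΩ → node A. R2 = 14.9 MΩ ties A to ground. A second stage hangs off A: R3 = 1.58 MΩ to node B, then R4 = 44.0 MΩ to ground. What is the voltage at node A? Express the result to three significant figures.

The second stage (R3 + R4 = 45.58 MΩ) loads node A in parallel with R2.
Effective lower resistance at A: R2 ‖ 45.58 = 11.23 MΩ.
First divider: V_A = V_s · 11.23/(5.56 + 11.23) = 8.561 V.

V_A ≈ 8.56 V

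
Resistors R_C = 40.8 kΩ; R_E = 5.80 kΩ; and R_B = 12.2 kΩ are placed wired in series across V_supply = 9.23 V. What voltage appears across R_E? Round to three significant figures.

V ≈ 0.910 V

Series total: ΣR = 40.8 + 5.80 + 12.2 = 58.80 kΩ.
Voltage divider: V = V_supply · (5.800 / 58.80) = 9.23 × 0.09864 = 0.9104 V.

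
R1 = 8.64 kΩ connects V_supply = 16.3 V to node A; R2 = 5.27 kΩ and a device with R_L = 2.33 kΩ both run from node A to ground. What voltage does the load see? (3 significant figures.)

V_out ≈ 2.57 V

First combine the lower leg with the load: R2 ‖ R_L = 1.616 kΩ.
Then V_out = V_supply · R2'/(R1 + R2') = 16.3 × 1.616/10.26 = 2.568 V.
(Unloaded it would be 6.18 V; the load pulls it down.)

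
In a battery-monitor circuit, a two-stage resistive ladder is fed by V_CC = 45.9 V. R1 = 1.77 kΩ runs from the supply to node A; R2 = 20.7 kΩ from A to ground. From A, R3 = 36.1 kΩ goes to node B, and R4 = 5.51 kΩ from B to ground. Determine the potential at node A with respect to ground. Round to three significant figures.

V_A ≈ 40.7 V

Node A sees R2 in parallel with the series input of stage 2, R3 + R4 = 41.61 kΩ.
Effective lower resistance at A: R2 ‖ 41.61 = 13.82 kΩ.
V_A = 45.9 × 13.82/(1.77 + 13.82) = 40.69 V.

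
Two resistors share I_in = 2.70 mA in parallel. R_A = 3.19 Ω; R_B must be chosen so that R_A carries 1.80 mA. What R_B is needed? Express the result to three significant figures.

R_B ≈ 6.38 Ω

In a two-way split, I_A/I_in = R_B/(R_A + R_B).
1.80/2.70 = R_B/(R_A + R_B) → R_B = R_A · (0.6667)/(1 − 0.6667) = 3.19 × 2.000 = 6.380 Ω.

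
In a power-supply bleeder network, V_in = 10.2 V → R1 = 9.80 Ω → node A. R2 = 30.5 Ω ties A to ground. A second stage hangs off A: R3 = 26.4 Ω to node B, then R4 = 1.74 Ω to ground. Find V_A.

V_A ≈ 6.11 V

Node A sees R2 in parallel with the series input of stage 2, R3 + R4 = 28.14 Ω.
R2 ‖ (R3+R4) = 14.64 Ω.
V_A = 10.2 × 14.64/(9.80 + 14.64) = 6.109 V.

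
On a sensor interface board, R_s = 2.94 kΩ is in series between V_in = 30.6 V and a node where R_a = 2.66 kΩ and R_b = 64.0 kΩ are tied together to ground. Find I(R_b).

Equivalent of the parallel group: R_p = 2.554 kΩ.
V_A by voltage divider: V_A = 30.6 × 2.554/(2.94 + 2.554) = 14.22 V.
I(R_b) = V_A / R_b = 14.22/64.0 = 0.2223 mA.

I ≈ 0.222 mA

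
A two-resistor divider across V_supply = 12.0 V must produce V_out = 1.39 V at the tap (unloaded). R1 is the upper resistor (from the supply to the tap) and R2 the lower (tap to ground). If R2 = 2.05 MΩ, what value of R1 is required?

The divider ratio is R2/(R1+R2) = 1.39/12.0 = 0.1158.
R1 = R2·(1/k − 1) = 2.05 × 7.633 = 15.65 MΩ.

R1 ≈ 15.6 MΩ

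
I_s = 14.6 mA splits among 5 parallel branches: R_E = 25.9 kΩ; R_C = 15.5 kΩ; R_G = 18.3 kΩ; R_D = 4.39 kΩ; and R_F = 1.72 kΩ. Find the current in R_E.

Total conductance ΣG = 1/25.9 + 1/15.5 + 1/18.3 + 1/4.39 + 1/1.72 = 0.9670 (units of 1/kΩ).
Current divider: I(R_E) = I_s · G_k/ΣG = 14.6 × (0.03861/0.9670) = 14.6 × 0.03993 = 0.5830 mA.

I ≈ 0.583 mA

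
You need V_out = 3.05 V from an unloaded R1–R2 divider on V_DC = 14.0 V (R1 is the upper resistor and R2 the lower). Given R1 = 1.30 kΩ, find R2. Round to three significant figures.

R2 ≈ 0.362 kΩ

The divider ratio is R2/(R1+R2) = 3.05/14.0 = 0.2179.
So R2 = R1 · V_out/(V_DC − V_out) = 1.30 × 3.05/(14.0 − 3.05) = 1.30 × 0.2785 = 0.3621 kΩ.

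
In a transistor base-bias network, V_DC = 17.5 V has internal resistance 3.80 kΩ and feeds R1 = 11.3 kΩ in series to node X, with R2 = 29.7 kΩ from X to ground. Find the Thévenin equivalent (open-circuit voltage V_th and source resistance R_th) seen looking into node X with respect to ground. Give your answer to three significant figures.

V_th ≈ 11.6 V, R_th ≈ 10.0 kΩ

R1' = 3.80 + 11.3 = 15.10 kΩ (source resistance + R1).
V_th is the unloaded tap voltage: V_DC · R2/(R1'+R2) = 17.5 × 0.6629 = 11.60 V.
Zeroing V_DC shorts the top of R1' to ground, so R_th = R1' ‖ R2 = 10.01 kΩ.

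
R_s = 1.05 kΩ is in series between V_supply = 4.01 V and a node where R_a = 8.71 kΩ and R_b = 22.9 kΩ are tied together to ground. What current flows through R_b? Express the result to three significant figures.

I ≈ 0.150 mA

Parallel bank: R_p = 1/(1/8.71 + 1/22.9) = 6.310 kΩ.
V_A = 4.01 × 6.310/7.360 = 3.438 V.
I(R_b) = V_A / R_b = 3.438/22.9 = 0.1501 mA.
(Equivalently: I_total = 0.5448 mA, then current-divider fraction G_k/ΣG = 0.2755.)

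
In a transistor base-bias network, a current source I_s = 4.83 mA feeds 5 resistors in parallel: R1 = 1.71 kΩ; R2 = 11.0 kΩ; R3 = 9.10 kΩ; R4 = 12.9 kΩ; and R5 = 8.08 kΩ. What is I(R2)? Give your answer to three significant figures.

I ≈ 0.445 mA

ΣG = 1/1.71 + 1/11.0 + 1/9.10 + 1/12.9 + 1/8.08 = 0.9869.
Current divider: I(R2) = I_s · G_k/ΣG = 4.83 × (0.09091/0.9869) = 4.83 × 0.09212 = 0.4449 mA.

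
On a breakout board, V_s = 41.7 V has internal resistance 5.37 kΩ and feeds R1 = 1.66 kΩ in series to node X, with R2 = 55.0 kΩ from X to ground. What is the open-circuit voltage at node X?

V_th ≈ 37.0 V

R1' = 5.37 + 1.66 = 7.030 kΩ (source resistance + R1).
Open-circuit (no load on X): V_th = V_s · R2/(R1' + R2) = 41.7 × 55.0/(7.030 + 55.0) = 36.97 V.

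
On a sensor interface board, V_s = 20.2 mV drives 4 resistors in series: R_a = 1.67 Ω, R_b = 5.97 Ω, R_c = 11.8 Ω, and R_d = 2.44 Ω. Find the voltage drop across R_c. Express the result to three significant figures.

Series total: ΣR = 1.67 + 5.97 + 11.8 + 2.44 = 21.88 Ω.
By the voltage-divider rule, V = 20.2 × 11.80/21.88 = 10.89 mV.

V ≈ 10.9 mV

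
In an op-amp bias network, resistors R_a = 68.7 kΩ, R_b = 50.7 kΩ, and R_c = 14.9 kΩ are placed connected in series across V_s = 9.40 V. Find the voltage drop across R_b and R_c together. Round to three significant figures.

ΣR = 68.7 + 50.7 + 14.9 = 134.3 kΩ.
R_{R_b..R_c} = 50.7 + 14.9 = 65.60 kΩ.
By the voltage-divider rule, V = 9.40 × 65.60/134.3 = 4.592 V.

V ≈ 4.59 V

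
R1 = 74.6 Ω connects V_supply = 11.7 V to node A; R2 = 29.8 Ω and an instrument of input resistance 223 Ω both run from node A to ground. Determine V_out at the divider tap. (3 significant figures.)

V_out ≈ 3.05 V

First combine the lower leg with the load: R2 ‖ R_L = 26.29 Ω.
Then V_out = V_supply · R2'/(R1 + R2') = 11.7 × 26.29/100.9 = 3.049 V.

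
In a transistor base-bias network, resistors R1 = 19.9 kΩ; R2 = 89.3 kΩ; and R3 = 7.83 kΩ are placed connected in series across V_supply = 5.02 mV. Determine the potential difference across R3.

V ≈ 0.336 mV

ΣR = 19.9 + 89.3 + 7.83 = 117.0 kΩ.
V = V_supply · R/ΣR = 5.02 × 0.06691 = 0.3359 mV.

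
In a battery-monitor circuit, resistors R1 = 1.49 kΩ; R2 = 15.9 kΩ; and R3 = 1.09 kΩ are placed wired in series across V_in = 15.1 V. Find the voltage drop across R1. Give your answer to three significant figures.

V ≈ 1.22 V

Total series resistance ΣR = 1.49 + 15.9 + 1.09 = 18.48 kΩ.
V = V_in · R/ΣR = 15.1 × 0.08063 = 1.217 V.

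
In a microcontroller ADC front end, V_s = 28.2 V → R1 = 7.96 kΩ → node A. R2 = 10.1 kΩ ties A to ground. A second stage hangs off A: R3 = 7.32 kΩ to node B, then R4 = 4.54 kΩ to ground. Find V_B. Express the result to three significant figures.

V_B ≈ 4.39 V

Node A sees R2 in parallel with the series input of stage 2, R3 + R4 = 11.86 kΩ.
R2 ‖ (R3+R4) = 5.455 kΩ.
V_A = 28.2 × 5.455/(7.96 + 5.455) = 11.47 V.
Stage 2 is unloaded, so V_B = V_A · R4/(R3+R4) = 11.47 × 4.54/11.86 = 4.389 V.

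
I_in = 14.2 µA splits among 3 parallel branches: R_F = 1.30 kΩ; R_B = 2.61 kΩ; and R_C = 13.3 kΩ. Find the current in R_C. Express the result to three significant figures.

Total conductance ΣG = 1/1.30 + 1/2.61 + 1/13.3 = 1.228 (units of 1/kΩ).
Current divider: I(R_C) = I_in · G_k/ΣG = 14.2 × (0.07519/1.228) = 14.2 × 0.06125 = 0.8697 µA.

I ≈ 0.870 µA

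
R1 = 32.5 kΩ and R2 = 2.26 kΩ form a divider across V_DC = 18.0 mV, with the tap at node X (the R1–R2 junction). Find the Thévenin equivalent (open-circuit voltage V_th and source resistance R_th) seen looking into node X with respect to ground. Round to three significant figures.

With X open, the divider is unloaded: V_th = 18.0 × 2.26/34.76 = 1.170 mV.
Zeroing V_DC shorts the top of R1 to ground, so R_th = R1 ‖ R2 = 2.113 kΩ.

V_th ≈ 1.17 mV, R_th ≈ 2.11 kΩ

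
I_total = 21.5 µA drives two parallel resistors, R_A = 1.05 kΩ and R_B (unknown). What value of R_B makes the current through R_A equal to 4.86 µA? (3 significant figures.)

The fraction through R_A equals R_B/(R_A+R_B).
4.86/21.5 = R_B/(R_A + R_B) → R_B = R_A · (0.2260)/(1 − 0.2260) = 1.05 × 0.2921 = 0.3067 kΩ.

R_B ≈ 0.307 kΩ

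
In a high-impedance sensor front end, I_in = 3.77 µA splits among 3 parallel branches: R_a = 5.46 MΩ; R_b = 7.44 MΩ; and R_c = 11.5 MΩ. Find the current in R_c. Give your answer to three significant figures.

I ≈ 0.810 µA

ΣG = 1/5.46 + 1/7.44 + 1/11.5 = 0.4045.
By the current-divider rule, I = I_in · G_k/ΣG = 3.77 × 0.2150 = 0.8104 µA.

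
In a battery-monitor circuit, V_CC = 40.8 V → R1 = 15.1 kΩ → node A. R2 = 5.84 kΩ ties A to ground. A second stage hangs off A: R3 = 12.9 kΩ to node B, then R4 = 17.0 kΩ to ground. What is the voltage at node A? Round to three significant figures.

V_A ≈ 9.97 V

Looking into the second stage from A: R3 + R4 = 29.90 kΩ appears in parallel with R2.
Effective lower resistance at A: R2 ‖ 29.90 = 4.886 kΩ.
So V_A = 40.8 × 0.2445 = 9.974 V.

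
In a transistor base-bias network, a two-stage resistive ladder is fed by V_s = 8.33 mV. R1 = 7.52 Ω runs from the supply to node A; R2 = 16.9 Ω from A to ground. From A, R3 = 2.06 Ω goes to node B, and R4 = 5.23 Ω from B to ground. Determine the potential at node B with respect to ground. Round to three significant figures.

Node A sees R2 in parallel with the series input of stage 2, R3 + R4 = 7.290 Ω.
R2 ‖ (R3+R4) = 5.093 Ω.
V_A = 8.33 × 5.093/(7.52 + 5.093) = 3.364 mV.
Then the unloaded second divider: V_B = V_A × R4/(R3+R4) = 3.364 × 0.7174 = 2.413 mV.

V_B ≈ 2.41 mV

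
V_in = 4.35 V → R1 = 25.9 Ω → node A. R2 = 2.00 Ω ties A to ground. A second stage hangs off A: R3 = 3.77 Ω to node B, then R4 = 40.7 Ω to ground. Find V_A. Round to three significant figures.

V_A ≈ 0.299 V

Looking into the second stage from A: R3 + R4 = 44.47 Ω appears in parallel with R2.
Effective lower resistance at A: R2 ‖ 44.47 = 1.914 Ω.
V_A = 4.35 × 1.914/(25.9 + 1.914) = 0.2993 V.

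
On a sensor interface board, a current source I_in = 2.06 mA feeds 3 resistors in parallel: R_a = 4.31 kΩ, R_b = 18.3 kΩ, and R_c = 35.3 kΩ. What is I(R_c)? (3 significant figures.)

ΣG = 1/4.31 + 1/18.3 + 1/35.3 = 0.3150.
Current divider: I(R_c) = I_in · G_k/ΣG = 2.06 × (0.02833/0.3150) = 2.06 × 0.08993 = 0.1853 mA.

I ≈ 0.185 mA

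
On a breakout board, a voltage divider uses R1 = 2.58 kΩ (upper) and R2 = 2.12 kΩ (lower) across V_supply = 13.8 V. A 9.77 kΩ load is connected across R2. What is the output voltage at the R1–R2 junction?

V_out ≈ 5.56 V

R2 ‖ R_L = (2.12 × 9.77)/(2.12 + 9.77) = 1.742 kΩ.
Now apply the divider: V_out = 13.8 × 0.4031 = 5.562 V.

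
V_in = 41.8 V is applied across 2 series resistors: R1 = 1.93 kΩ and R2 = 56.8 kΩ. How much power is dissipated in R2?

P ≈ 28.8 mW

ΣR = 58.73 kΩ → I = 41.8/58.73 = 0.7117 mA.
P(R2) = I²·R2 = (0.7117)² × 56.8 = 28.77 mW.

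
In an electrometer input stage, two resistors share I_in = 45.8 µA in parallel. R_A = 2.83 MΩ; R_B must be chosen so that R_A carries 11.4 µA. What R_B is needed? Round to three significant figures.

In a two-way split, I_A/I_in = R_B/(R_A + R_B).
11.4/45.8 = R_B/(R_A + R_B) → R_B = R_A · (0.2489)/(1 − 0.2489) = 2.83 × 0.3314 = 0.9378 MΩ.

R_B ≈ 0.938 MΩ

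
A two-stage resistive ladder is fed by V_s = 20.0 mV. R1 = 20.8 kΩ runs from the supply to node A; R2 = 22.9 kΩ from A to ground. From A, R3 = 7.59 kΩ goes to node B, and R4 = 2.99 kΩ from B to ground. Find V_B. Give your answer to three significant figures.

The second stage (R3 + R4 = 10.58 kΩ) loads node A in parallel with R2.
Effective lower resistance at A: R2 ‖ 10.58 = 7.237 kΩ.
V_A = 20.0 × 7.237/(20.8 + 7.237) = 5.162 mV.
Stage 2 is unloaded, so V_B = V_A · R4/(R3+R4) = 5.162 × 2.99/10.58 = 1.459 mV.

V_B ≈ 1.46 mV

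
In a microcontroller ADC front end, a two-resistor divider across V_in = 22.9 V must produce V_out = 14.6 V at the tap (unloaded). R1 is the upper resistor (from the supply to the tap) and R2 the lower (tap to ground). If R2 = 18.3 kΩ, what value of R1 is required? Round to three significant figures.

Required fraction k = V_out/V_in = 0.6376.
So R1 = R2 · (V_in/V_out − 1) = 18.3 × (22.9/14.6 − 1) = 18.3 × 0.5685 = 10.40 kΩ.

R1 ≈ 10.4 kΩ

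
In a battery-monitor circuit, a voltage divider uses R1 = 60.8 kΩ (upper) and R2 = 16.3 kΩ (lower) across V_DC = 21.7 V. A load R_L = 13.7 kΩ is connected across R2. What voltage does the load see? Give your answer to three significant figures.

The load sits in parallel with R2, giving an effective lower resistance R2' = R2·R_L/(R2+R_L) = 7.444 kΩ.
Now apply the divider: V_out = 21.7 × 0.1091 = 2.367 V.
(Unloaded it would be 4.59 V; the load pulls it down.)

V_out ≈ 2.37 V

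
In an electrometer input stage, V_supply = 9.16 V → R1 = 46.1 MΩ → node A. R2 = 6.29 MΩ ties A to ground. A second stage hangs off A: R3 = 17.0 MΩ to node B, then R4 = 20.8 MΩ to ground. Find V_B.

V_B ≈ 0.528 V

Node A sees R2 in parallel with the series input of stage 2, R3 + R4 = 37.80 MΩ.
R2 ‖ (R3+R4) = 5.393 MΩ.
So V_A = 9.16 × 0.1047 = 0.9593 V.
V_B = V_A × 0.5503 = 0.5279 V.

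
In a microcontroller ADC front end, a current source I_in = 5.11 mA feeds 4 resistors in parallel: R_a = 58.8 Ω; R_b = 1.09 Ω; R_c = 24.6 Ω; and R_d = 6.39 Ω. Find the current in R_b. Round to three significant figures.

I ≈ 4.14 mA

Total conductance ΣG = 1/58.8 + 1/1.09 + 1/24.6 + 1/6.39 = 1.132 (units of 1/Ω).
By the current-divider rule, I = I_in · G_k/ΣG = 5.11 × 0.8108 = 4.143 mA.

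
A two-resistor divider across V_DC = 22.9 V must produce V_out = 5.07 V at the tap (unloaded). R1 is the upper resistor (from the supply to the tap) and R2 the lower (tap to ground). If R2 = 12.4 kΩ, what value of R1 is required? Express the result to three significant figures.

R1 ≈ 43.6 kΩ

V_out/V_DC = R2/(R1+R2) = 0.2214.
R1 = R2·(1/k − 1) = 12.4 × 3.517 = 43.61 kΩ.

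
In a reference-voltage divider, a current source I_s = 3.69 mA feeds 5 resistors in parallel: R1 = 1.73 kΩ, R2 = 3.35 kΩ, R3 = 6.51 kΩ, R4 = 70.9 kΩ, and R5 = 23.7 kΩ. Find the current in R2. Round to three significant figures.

I ≈ 1.01 mA

Total conductance ΣG = 1/1.73 + 1/3.35 + 1/6.51 + 1/70.9 + 1/23.7 = 1.086 (units of 1/kΩ).
Current divider: I(R2) = I_s · G_k/ΣG = 3.69 × (0.2985/1.086) = 3.69 × 0.2748 = 1.014 mA.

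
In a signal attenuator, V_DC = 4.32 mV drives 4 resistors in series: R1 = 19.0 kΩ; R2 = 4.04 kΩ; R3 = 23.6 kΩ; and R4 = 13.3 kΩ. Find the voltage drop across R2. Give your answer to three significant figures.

ΣR = 19.0 + 4.04 + 23.6 + 13.3 = 59.94 kΩ.
V = V_DC · R/ΣR = 4.32 × 0.06740 = 0.2912 mV.

V ≈ 0.291 mV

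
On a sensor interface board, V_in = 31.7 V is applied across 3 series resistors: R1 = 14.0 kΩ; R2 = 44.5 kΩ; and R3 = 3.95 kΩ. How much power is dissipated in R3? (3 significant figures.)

P ≈ 1.02 mW

The common current is I = 31.7/62.45 = 0.5076 mA.
P = I²R = 0.2577 × 3.95 = 1.018 mW.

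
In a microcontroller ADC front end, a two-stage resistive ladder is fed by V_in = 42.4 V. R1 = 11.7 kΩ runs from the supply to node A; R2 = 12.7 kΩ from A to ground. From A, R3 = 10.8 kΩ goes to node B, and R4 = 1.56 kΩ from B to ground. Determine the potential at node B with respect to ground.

V_B ≈ 1.87 V

Looking into the second stage from A: R3 + R4 = 12.36 kΩ appears in parallel with R2.
Effective lower resistance at A: R2 ‖ 12.36 = 6.264 kΩ.
V_A = 42.4 × 6.264/(11.7 + 6.264) = 14.78 V.
V_B = V_A × 0.1262 = 1.866 V.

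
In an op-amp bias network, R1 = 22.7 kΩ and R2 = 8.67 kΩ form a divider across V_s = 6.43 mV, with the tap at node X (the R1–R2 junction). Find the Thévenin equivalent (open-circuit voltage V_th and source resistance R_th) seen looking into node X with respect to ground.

V_th ≈ 1.78 mV, R_th ≈ 6.27 kΩ

Open-circuit (no load on X): V_th = V_s · R2/(R1 + R2) = 6.43 × 8.67/(22.70 + 8.67) = 1.777 mV.
Looking into X with the source shorted: R_th = R1·R2/(R1+R2) = 22.70 × 8.67/31.37 = 6.274 kΩ.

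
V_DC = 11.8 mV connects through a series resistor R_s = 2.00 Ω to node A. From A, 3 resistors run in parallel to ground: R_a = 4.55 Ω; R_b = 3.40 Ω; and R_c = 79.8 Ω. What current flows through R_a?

I ≈ 1.26 mA

Combine the parallel branches: R_p = (1/4.55 + 1/3.40 + 1/79.8)⁻¹ = 1.900 Ω.
V_A by voltage divider: V_A = 11.8 × 1.900/(2.00 + 1.900) = 5.748 mV.
Branch current I = V_A/R_a = 5.748/4.55 = 1.263 mA.
(Check via current divider: I_total = 3.026 mA; share G_k/ΣG = 0.4175 → same result.)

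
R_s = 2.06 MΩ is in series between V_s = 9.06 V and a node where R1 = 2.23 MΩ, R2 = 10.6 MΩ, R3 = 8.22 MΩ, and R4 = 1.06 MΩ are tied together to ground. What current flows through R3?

I ≈ 0.256 µA

Combine the parallel branches: R_p = (1/2.23 + 1/10.6 + 1/8.22 + 1/1.06)⁻¹ = 0.6220 MΩ.
V_A = 9.06 × 0.6220/2.682 = 2.101 V.
I(R3) = V_A / R3 = 2.101/8.22 = 0.2556 µA.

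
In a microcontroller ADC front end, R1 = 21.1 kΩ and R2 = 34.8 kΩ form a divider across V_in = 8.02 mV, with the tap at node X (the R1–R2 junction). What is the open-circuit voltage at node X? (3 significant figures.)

With X open, the divider is unloaded: V_th = 8.02 × 34.8/55.90 = 4.993 mV.

V_th ≈ 4.99 mV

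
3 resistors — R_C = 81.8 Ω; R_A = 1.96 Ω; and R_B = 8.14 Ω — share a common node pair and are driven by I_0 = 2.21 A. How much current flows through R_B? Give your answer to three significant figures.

ΣG = 1/81.8 + 1/1.96 + 1/8.14 = 0.6453.
Current divider: I(R_B) = I_0 · G_k/ΣG = 2.21 × (0.1229/0.6453) = 2.21 × 0.1904 = 0.4207 A.

I ≈ 0.421 A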